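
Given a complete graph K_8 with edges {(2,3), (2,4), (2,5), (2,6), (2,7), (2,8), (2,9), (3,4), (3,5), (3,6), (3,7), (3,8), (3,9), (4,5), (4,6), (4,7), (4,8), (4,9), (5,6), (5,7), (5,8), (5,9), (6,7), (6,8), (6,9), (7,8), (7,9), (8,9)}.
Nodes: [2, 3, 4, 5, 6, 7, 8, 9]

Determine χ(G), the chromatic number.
χ(G) = 8

Clique number ω(G) = 8 (lower bound: χ ≥ ω).
The clique on [2, 3, 4, 5, 6, 7, 8, 9] has size 8, forcing χ ≥ 8, and the coloring below uses 8 colors, so χ(G) = 8.
A valid 8-coloring: color 1: [3]; color 2: [7]; color 3: [4]; color 4: [5]; color 5: [6]; color 6: [8]; color 7: [2]; color 8: [9].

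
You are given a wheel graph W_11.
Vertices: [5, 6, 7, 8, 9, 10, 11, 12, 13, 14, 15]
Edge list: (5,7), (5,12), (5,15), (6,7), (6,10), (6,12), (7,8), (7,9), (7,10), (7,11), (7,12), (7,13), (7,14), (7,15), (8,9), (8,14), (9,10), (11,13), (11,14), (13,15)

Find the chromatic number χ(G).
Clique number ω(G) = 3 (lower bound: χ ≥ ω).
The clique on [5, 7, 12] has size 3, forcing χ ≥ 3, and the coloring below uses 3 colors, so χ(G) = 3.
A valid 3-coloring: color 1: [7]; color 2: [8, 10, 11, 12, 15]; color 3: [5, 6, 9, 13, 14].

χ(G) = 3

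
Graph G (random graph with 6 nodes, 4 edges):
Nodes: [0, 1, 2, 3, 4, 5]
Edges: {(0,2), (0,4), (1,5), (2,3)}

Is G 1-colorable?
Edge (0,2) forces its endpoints to differ, so 1 color is not enough.

No, G is not 1-colorable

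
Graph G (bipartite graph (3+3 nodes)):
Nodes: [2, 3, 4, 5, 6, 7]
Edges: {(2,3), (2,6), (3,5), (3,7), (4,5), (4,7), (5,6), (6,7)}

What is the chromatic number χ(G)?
χ(G) = 2

Clique number ω(G) = 2 (lower bound: χ ≥ ω).
The graph is bipartite (no odd cycle), so 2 colors suffice: χ(G) = 2.
A valid 2-coloring: color 1: [2, 5, 7]; color 2: [3, 4, 6].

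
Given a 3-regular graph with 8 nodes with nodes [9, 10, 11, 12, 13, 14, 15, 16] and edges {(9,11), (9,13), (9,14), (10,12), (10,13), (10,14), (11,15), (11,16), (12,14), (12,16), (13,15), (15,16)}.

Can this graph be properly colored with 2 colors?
The clique on vertices [10, 12, 14] has size 3 > 2, so it alone needs 3 colors.

No, G is not 2-colorable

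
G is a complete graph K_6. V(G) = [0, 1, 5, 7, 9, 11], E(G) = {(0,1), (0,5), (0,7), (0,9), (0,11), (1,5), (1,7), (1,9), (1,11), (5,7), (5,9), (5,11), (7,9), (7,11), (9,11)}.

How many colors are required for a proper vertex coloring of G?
Clique number ω(G) = 6 (lower bound: χ ≥ ω).
The clique on [0, 1, 5, 7, 9, 11] has size 6, forcing χ ≥ 6, and the coloring below uses 6 colors, so χ(G) = 6.
A valid 6-coloring: color 1: [7]; color 2: [5]; color 3: [9]; color 4: [11]; color 5: [1]; color 6: [0].

χ(G) = 6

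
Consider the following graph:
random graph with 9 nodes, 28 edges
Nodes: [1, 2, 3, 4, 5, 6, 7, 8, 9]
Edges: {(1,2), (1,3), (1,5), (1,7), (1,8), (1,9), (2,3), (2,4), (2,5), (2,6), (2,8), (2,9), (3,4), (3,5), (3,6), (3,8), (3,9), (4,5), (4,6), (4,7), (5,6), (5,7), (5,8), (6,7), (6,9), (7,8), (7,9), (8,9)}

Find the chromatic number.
Clique number ω(G) = 5 (lower bound: χ ≥ ω).
The clique on [1, 2, 3, 8, 9] has size 5, forcing χ ≥ 5, and the coloring below uses 5 colors, so χ(G) = 5.
A valid 5-coloring: color 1: [3, 7]; color 2: [2]; color 3: [5, 9]; color 4: [1, 4]; color 5: [6, 8].

χ(G) = 5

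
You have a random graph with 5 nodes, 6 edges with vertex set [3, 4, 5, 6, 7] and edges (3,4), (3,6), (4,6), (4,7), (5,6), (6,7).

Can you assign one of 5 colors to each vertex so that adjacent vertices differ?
A valid 5-coloring: color 1: [6]; color 2: [4, 5]; color 3: [3, 7].
(χ(G) = 3 ≤ 5.)

Yes, G is 5-colorable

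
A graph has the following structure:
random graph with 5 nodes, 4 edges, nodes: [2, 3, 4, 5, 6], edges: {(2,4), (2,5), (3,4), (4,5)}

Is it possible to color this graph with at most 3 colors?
Yes, G is 3-colorable

A valid 3-coloring: color 1: [4, 6]; color 2: [2, 3]; color 3: [5].
(χ(G) = 3 ≤ 3.)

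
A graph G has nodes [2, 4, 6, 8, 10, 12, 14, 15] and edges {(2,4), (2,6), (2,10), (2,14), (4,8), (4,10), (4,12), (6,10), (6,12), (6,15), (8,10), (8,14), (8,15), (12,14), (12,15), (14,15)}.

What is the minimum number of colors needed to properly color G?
Clique number ω(G) = 3 (lower bound: χ ≥ ω).
The clique on [4, 8, 10] has size 3, forcing χ ≥ 3, and the coloring below uses 3 colors, so χ(G) = 3.
A valid 3-coloring: color 1: [2, 8, 12]; color 2: [10, 15]; color 3: [4, 6, 14].

χ(G) = 3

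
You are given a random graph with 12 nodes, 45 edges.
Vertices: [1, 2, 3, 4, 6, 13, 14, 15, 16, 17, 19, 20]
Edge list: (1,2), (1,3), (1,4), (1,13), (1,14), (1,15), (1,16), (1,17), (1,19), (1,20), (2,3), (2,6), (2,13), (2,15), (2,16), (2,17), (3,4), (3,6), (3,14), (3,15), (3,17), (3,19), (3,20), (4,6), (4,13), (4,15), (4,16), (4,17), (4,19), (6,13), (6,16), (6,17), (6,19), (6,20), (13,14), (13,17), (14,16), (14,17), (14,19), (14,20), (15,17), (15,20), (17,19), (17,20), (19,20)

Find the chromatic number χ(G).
Clique number ω(G) = 6 (lower bound: χ ≥ ω).
The clique on [1, 3, 14, 17, 19, 20] has size 6, forcing χ ≥ 6, and the coloring below uses 6 colors, so χ(G) = 6.
A valid 6-coloring: color 1: [16, 17]; color 2: [1, 6]; color 3: [3, 13]; color 4: [2, 4, 14]; color 5: [15, 19]; color 6: [20].

χ(G) = 6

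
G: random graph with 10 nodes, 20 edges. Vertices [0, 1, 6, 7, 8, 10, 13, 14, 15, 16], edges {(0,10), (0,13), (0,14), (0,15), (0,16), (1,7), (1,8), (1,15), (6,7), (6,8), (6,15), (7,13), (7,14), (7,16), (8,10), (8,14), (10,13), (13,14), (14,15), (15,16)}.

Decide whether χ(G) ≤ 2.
No, G is not 2-colorable

The clique on vertices [0, 15, 16] has size 3 > 2, so it alone needs 3 colors.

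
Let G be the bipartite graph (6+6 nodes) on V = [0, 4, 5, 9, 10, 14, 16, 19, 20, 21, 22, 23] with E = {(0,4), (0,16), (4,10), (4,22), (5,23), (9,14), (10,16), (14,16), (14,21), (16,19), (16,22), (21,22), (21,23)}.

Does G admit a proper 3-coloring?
A valid 3-coloring: color 1: [4, 5, 9, 16, 20, 21]; color 2: [0, 10, 14, 19, 22, 23].
(χ(G) = 2 ≤ 3.)

Yes, G is 3-colorable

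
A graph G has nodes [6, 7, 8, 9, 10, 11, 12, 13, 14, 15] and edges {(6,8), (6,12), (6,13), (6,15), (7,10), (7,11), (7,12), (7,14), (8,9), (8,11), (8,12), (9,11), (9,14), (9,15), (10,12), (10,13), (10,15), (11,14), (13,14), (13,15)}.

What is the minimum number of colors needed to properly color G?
Clique number ω(G) = 3 (lower bound: χ ≥ ω).
Suppose a proper 3-coloring c exists. The clique [6, 8, 12] takes 3 distinct colors; by symmetry let c(6) = 1, c(8) = 2, c(12) = 3.
- Vertex 7: neighbors [12] already have colors [3]; try each remaining color.
- Case c(7) = 1:
  - Vertex 10: neighbors [7, 12] already have colors [1, 3] ⇒ c(10) = 2.
  - Vertex 11: neighbors [7, 8] already have colors [1, 2] ⇒ c(11) = 3.
  - Vertex 9: neighbors [8, 11] already have colors [2, 3] ⇒ c(9) = 1.
  - Vertex 13: neighbors [6, 10] already have colors [1, 2] ⇒ c(13) = 3.
  - Vertex 15: neighbors [6, 10, 13] already have colors [1, 2, 3] — all 3 colors blocked. Contradiction.
- Case c(7) = 2:
  - Vertex 10: neighbors [7, 12] already have colors [2, 3] ⇒ c(10) = 1.
  - Vertex 9: neighbors [8] already have colors [2]; try each remaining color.
  - Case c(9) = 1:
    - Vertex 14: neighbors [9, 7] already have colors [1, 2] ⇒ c(14) = 3.
    - Vertex 11: neighbors [9, 7, 14] already have colors [1, 2, 3] — all 3 colors blocked. Contradiction.
  - Case c(9) = 3:
    - Vertex 14: neighbors [7, 9] already have colors [2, 3] ⇒ c(14) = 1.
    - Vertex 11: neighbors [14, 7, 9] already have colors [1, 2, 3] — all 3 colors blocked. Contradiction.
Every case ends in a contradiction, so G has no proper 3-coloring (χ ≥ 4).
The coloring below uses 4 colors, so χ(G) = 4.
A valid 4-coloring: color 1: [6, 7, 9]; color 2: [8, 14, 15]; color 3: [11, 12, 13]; color 4: [10].

χ(G) = 4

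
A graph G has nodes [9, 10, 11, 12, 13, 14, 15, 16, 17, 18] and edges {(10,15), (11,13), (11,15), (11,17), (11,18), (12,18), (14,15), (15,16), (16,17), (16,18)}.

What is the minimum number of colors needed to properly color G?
χ(G) = 2

Clique number ω(G) = 2 (lower bound: χ ≥ ω).
The graph is bipartite (no odd cycle), so 2 colors suffice: χ(G) = 2.
A valid 2-coloring: color 1: [9, 13, 15, 17, 18]; color 2: [10, 11, 12, 14, 16].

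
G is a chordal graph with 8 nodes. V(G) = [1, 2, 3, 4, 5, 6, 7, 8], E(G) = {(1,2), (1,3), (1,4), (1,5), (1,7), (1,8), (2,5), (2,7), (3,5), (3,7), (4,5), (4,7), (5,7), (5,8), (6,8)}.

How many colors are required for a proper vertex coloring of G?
Clique number ω(G) = 4 (lower bound: χ ≥ ω).
The clique on [1, 2, 5, 7] has size 4, forcing χ ≥ 4, and the coloring below uses 4 colors, so χ(G) = 4.
A valid 4-coloring: color 1: [5, 6]; color 2: [1]; color 3: [7, 8]; color 4: [2, 3, 4].

χ(G) = 4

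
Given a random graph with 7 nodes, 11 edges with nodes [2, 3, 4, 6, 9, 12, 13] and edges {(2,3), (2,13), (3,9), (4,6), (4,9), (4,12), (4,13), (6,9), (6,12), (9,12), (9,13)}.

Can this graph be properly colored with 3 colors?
No, G is not 3-colorable

The clique on vertices [4, 6, 9, 12] has size 4 > 3, so it alone needs 4 colors.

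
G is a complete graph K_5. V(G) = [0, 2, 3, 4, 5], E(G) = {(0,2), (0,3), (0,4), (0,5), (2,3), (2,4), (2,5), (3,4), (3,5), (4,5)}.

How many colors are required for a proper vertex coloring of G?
Clique number ω(G) = 5 (lower bound: χ ≥ ω).
The clique on [0, 2, 3, 4, 5] has size 5, forcing χ ≥ 5, and the coloring below uses 5 colors, so χ(G) = 5.
A valid 5-coloring: color 1: [2]; color 2: [0]; color 3: [5]; color 4: [3]; color 5: [4].

χ(G) = 5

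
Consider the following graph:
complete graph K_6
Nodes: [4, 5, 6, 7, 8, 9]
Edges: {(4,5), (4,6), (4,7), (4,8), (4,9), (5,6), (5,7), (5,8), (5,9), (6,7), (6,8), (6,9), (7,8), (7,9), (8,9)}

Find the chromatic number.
Clique number ω(G) = 6 (lower bound: χ ≥ ω).
The clique on [4, 5, 6, 7, 8, 9] has size 6, forcing χ ≥ 6, and the coloring below uses 6 colors, so χ(G) = 6.
A valid 6-coloring: color 1: [5]; color 2: [7]; color 3: [8]; color 4: [4]; color 5: [9]; color 6: [6].

χ(G) = 6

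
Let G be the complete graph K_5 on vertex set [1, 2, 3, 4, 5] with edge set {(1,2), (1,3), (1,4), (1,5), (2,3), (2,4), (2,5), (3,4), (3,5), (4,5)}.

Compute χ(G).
χ(G) = 5

Clique number ω(G) = 5 (lower bound: χ ≥ ω).
The clique on [1, 2, 3, 4, 5] has size 5, forcing χ ≥ 5, and the coloring below uses 5 colors, so χ(G) = 5.
A valid 5-coloring: color 1: [2]; color 2: [5]; color 3: [4]; color 4: [3]; color 5: [1].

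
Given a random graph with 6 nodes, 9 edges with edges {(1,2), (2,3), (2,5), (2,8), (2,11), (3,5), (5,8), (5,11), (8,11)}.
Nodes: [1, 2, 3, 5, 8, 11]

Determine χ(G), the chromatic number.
χ(G) = 4

Clique number ω(G) = 4 (lower bound: χ ≥ ω).
The clique on [2, 5, 8, 11] has size 4, forcing χ ≥ 4, and the coloring below uses 4 colors, so χ(G) = 4.
A valid 4-coloring: color 1: [2]; color 2: [1, 5]; color 3: [3, 8]; color 4: [11].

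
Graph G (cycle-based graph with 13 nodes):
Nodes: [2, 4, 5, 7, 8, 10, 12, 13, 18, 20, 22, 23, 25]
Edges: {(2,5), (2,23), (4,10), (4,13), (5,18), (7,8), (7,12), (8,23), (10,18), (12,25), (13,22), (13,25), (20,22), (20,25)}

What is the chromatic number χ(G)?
Clique number ω(G) = 2 (lower bound: χ ≥ ω).
Odd cycle [8, 23, 2, 5, 18, 10, 4, 13, 25, 12, 7] needs 3 colors (χ ≥ 3).
The coloring below uses 3 colors, so χ(G) = 3.
A valid 3-coloring: color 1: [2, 8, 12, 13, 18, 20]; color 2: [5, 7, 10, 22, 23, 25]; color 3: [4].

χ(G) = 3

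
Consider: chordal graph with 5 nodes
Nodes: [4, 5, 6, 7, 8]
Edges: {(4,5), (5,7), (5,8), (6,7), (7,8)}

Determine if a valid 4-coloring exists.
Yes, G is 4-colorable

A valid 4-coloring: color 1: [5, 6]; color 2: [4, 7]; color 3: [8].
(χ(G) = 3 ≤ 4.)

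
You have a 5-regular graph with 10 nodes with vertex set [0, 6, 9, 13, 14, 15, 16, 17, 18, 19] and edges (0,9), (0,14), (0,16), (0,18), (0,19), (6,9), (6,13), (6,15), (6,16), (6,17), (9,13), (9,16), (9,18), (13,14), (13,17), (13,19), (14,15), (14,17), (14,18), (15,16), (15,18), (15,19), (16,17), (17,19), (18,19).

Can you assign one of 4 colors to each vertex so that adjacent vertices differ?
A valid 4-coloring: color 1: [13, 16, 18]; color 2: [9, 14, 19]; color 3: [0, 6]; color 4: [15, 17].
(χ(G) = 4 ≤ 4.)

Yes, G is 4-colorable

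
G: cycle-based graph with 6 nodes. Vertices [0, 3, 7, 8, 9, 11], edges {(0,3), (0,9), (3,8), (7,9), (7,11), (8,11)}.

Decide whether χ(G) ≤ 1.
Edge (0,9) forces its endpoints to differ, so 1 color is not enough.

No, G is not 1-colorable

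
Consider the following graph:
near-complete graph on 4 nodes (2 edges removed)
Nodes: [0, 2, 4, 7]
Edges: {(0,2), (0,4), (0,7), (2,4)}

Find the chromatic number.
χ(G) = 3

Clique number ω(G) = 3 (lower bound: χ ≥ ω).
The clique on [0, 2, 4] has size 3, forcing χ ≥ 3, and the coloring below uses 3 colors, so χ(G) = 3.
A valid 3-coloring: color 1: [0]; color 2: [4, 7]; color 3: [2].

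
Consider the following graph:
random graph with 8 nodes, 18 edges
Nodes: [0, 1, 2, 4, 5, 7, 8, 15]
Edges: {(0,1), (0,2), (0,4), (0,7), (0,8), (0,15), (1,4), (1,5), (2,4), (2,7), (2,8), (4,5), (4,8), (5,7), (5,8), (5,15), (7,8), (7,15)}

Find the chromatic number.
Clique number ω(G) = 4 (lower bound: χ ≥ ω).
The clique on [0, 2, 4, 8] has size 4, forcing χ ≥ 4, and the coloring below uses 4 colors, so χ(G) = 4.
A valid 4-coloring: color 1: [0, 5]; color 2: [4, 7]; color 3: [1, 8, 15]; color 4: [2].

χ(G) = 4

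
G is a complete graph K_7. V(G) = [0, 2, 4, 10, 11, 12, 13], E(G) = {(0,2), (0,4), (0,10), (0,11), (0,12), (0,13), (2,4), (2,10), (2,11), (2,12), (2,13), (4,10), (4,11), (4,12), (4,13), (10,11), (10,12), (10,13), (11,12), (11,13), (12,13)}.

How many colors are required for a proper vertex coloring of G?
χ(G) = 7

Clique number ω(G) = 7 (lower bound: χ ≥ ω).
The clique on [0, 2, 4, 10, 11, 12, 13] has size 7, forcing χ ≥ 7, and the coloring below uses 7 colors, so χ(G) = 7.
A valid 7-coloring: color 1: [4]; color 2: [11]; color 3: [10]; color 4: [0]; color 5: [13]; color 6: [12]; color 7: [2].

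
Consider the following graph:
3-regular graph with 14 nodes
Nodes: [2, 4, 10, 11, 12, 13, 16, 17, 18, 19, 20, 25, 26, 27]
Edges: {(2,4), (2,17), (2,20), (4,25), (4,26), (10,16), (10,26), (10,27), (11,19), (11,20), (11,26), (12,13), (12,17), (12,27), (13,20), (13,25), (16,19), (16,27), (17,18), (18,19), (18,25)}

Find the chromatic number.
χ(G) = 3

Clique number ω(G) = 3 (lower bound: χ ≥ ω).
The clique on [10, 16, 27] has size 3, forcing χ ≥ 3, and the coloring below uses 3 colors, so χ(G) = 3.
A valid 3-coloring: color 1: [2, 12, 16, 25, 26]; color 2: [4, 17, 19, 20, 27]; color 3: [10, 11, 13, 18].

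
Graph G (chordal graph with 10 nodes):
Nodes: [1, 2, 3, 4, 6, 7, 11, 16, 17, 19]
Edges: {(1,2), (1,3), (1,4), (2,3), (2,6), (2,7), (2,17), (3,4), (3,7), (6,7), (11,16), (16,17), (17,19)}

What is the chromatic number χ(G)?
Clique number ω(G) = 3 (lower bound: χ ≥ ω).
The clique on [1, 2, 3] has size 3, forcing χ ≥ 3, and the coloring below uses 3 colors, so χ(G) = 3.
A valid 3-coloring: color 1: [2, 4, 16, 19]; color 2: [3, 6, 11, 17]; color 3: [1, 7].

χ(G) = 3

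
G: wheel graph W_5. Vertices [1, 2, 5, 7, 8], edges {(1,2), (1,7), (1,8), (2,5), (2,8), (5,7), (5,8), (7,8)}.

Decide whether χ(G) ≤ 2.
No, G is not 2-colorable

The clique on vertices [1, 2, 8] has size 3 > 2, so it alone needs 3 colors.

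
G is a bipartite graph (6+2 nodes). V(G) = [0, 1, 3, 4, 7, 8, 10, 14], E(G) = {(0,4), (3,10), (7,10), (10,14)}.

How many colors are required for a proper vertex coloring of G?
χ(G) = 2

Clique number ω(G) = 2 (lower bound: χ ≥ ω).
The graph is bipartite (no odd cycle), so 2 colors suffice: χ(G) = 2.
A valid 2-coloring: color 1: [0, 1, 8, 10]; color 2: [3, 4, 7, 14].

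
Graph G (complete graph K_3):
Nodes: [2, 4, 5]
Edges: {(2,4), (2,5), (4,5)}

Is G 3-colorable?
Yes, G is 3-colorable

A valid 3-coloring: color 1: [2]; color 2: [4]; color 3: [5].
(χ(G) = 3 ≤ 3.)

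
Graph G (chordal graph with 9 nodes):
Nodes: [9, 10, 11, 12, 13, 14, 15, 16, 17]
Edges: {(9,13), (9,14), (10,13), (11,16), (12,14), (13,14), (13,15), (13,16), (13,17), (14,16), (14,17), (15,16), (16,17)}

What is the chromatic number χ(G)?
Clique number ω(G) = 4 (lower bound: χ ≥ ω).
The clique on [13, 14, 16, 17] has size 4, forcing χ ≥ 4, and the coloring below uses 4 colors, so χ(G) = 4.
A valid 4-coloring: color 1: [11, 12, 13]; color 2: [9, 10, 16]; color 3: [14, 15]; color 4: [17].

χ(G) = 4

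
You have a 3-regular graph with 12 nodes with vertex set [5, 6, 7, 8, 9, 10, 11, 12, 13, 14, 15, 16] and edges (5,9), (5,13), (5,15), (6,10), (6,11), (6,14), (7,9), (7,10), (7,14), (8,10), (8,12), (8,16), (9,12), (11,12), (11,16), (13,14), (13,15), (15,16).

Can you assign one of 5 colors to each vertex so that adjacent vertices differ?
A valid 5-coloring: color 1: [5, 6, 7, 12, 16]; color 2: [8, 9, 11, 14, 15]; color 3: [10, 13].
(χ(G) = 3 ≤ 5.)

Yes, G is 5-colorable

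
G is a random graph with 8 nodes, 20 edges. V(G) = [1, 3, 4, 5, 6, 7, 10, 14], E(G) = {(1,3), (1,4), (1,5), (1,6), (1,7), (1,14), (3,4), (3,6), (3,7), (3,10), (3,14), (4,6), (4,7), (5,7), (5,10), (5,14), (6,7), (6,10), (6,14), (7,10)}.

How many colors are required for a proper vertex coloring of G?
Clique number ω(G) = 5 (lower bound: χ ≥ ω).
The clique on [1, 3, 4, 6, 7] has size 5, forcing χ ≥ 5, and the coloring below uses 5 colors, so χ(G) = 5.
A valid 5-coloring: color 1: [7, 14]; color 2: [5, 6]; color 3: [3]; color 4: [1, 10]; color 5: [4].

χ(G) = 5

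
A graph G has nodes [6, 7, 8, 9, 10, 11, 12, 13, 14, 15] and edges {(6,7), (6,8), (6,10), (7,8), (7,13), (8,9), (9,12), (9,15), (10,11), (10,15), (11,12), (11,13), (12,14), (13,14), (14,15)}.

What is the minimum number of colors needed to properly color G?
Clique number ω(G) = 3 (lower bound: χ ≥ ω).
The clique on [6, 7, 8] has size 3, forcing χ ≥ 3, and the coloring below uses 3 colors, so χ(G) = 3.
A valid 3-coloring: color 1: [6, 9, 11, 14]; color 2: [8, 12, 13, 15]; color 3: [7, 10].

χ(G) = 3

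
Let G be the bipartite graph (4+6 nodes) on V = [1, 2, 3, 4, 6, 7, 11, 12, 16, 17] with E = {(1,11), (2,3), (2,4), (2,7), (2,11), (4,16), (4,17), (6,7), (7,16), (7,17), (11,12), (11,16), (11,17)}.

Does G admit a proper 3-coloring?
A valid 3-coloring: color 1: [3, 4, 7, 11]; color 2: [1, 2, 6, 12, 16, 17].
(χ(G) = 2 ≤ 3.)

Yes, G is 3-colorable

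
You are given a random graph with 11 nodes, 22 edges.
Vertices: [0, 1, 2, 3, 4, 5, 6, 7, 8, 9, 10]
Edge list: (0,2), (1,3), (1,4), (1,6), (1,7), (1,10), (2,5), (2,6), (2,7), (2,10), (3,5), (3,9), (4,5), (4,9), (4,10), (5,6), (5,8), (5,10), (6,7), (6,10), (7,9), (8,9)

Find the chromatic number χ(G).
χ(G) = 4

Clique number ω(G) = 4 (lower bound: χ ≥ ω).
The clique on [2, 5, 6, 10] has size 4, forcing χ ≥ 4, and the coloring below uses 4 colors, so χ(G) = 4.
A valid 4-coloring: color 1: [0, 1, 5, 9]; color 2: [3, 7, 8, 10]; color 3: [2, 4]; color 4: [6].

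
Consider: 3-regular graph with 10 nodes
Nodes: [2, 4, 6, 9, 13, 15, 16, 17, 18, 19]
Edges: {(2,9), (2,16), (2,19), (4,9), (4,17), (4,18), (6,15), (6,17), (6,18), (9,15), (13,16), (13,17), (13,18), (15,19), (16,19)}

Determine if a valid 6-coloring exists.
Yes, G is 6-colorable

A valid 6-coloring: color 1: [15, 16, 17, 18]; color 2: [2, 4, 6, 13]; color 3: [9, 19].
(χ(G) = 3 ≤ 6.)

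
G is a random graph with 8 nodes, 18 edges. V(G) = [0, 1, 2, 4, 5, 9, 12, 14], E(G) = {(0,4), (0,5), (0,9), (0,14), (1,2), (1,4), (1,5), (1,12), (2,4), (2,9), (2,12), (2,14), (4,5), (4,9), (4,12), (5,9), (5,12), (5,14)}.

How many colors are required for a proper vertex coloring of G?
Clique number ω(G) = 4 (lower bound: χ ≥ ω).
The clique on [1, 2, 4, 12] has size 4, forcing χ ≥ 4, and the coloring below uses 4 colors, so χ(G) = 4.
A valid 4-coloring: color 1: [2, 5]; color 2: [4, 14]; color 3: [0, 1]; color 4: [9, 12].

χ(G) = 4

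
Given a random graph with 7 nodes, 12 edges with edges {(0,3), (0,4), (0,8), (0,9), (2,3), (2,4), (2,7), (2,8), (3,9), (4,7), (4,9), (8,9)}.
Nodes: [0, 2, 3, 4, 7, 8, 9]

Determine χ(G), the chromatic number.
Clique number ω(G) = 3 (lower bound: χ ≥ ω).
The clique on [0, 8, 9] has size 3, forcing χ ≥ 3, and the coloring below uses 3 colors, so χ(G) = 3.
A valid 3-coloring: color 1: [0, 2]; color 2: [3, 4, 8]; color 3: [7, 9].

χ(G) = 3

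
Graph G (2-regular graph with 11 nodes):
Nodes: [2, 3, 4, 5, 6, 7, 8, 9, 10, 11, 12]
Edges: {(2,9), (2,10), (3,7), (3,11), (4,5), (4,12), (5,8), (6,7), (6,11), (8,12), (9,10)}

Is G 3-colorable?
Yes, G is 3-colorable

A valid 3-coloring: color 1: [3, 5, 6, 9, 12]; color 2: [2, 4, 7, 8, 11]; color 3: [10].
(χ(G) = 3 ≤ 3.)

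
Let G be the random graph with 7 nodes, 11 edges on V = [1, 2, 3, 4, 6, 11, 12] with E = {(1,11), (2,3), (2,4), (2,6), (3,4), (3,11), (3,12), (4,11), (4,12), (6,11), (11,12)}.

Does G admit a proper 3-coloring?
The clique on vertices [3, 4, 11, 12] has size 4 > 3, so it alone needs 4 colors.

No, G is not 3-colorable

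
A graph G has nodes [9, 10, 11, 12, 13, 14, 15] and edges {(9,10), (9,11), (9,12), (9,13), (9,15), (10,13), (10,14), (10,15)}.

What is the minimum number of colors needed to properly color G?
Clique number ω(G) = 3 (lower bound: χ ≥ ω).
The clique on [9, 10, 13] has size 3, forcing χ ≥ 3, and the coloring below uses 3 colors, so χ(G) = 3.
A valid 3-coloring: color 1: [9, 14]; color 2: [10, 11, 12]; color 3: [13, 15].

χ(G) = 3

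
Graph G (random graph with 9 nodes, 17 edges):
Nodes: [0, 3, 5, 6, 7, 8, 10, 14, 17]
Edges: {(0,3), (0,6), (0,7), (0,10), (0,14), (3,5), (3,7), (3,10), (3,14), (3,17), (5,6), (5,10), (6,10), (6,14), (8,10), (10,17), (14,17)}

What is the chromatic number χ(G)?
Clique number ω(G) = 3 (lower bound: χ ≥ ω).
The clique on [0, 3, 10] has size 3, forcing χ ≥ 3, and the coloring below uses 3 colors, so χ(G) = 3.
A valid 3-coloring: color 1: [3, 6, 8]; color 2: [7, 10, 14]; color 3: [0, 5, 17].

χ(G) = 3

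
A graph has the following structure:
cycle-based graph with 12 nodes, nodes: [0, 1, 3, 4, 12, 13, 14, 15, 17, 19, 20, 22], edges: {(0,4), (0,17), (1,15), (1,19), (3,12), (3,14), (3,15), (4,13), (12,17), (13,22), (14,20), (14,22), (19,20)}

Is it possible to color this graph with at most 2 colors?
Yes, G is 2-colorable

A valid 2-coloring: color 1: [0, 12, 13, 14, 15, 19]; color 2: [1, 3, 4, 17, 20, 22].
(χ(G) = 2 ≤ 2.)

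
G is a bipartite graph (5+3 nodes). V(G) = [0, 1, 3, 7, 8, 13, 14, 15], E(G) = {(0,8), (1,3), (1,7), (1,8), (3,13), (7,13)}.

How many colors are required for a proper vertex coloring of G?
Clique number ω(G) = 2 (lower bound: χ ≥ ω).
The graph is bipartite (no odd cycle), so 2 colors suffice: χ(G) = 2.
A valid 2-coloring: color 1: [0, 1, 13, 14, 15]; color 2: [3, 7, 8].

χ(G) = 2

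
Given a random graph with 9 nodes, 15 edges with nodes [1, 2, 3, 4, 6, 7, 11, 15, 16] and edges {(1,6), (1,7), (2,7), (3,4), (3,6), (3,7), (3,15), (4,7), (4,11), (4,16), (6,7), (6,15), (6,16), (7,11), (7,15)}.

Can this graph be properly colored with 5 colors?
Yes, G is 5-colorable

A valid 5-coloring: color 1: [7, 16]; color 2: [2, 4, 6]; color 3: [1, 3, 11]; color 4: [15].
(χ(G) = 4 ≤ 5.)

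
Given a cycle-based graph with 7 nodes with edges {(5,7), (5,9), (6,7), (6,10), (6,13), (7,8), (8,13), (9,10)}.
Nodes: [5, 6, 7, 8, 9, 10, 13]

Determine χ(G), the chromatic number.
χ(G) = 3

Clique number ω(G) = 2 (lower bound: χ ≥ ω).
Odd cycle [10, 9, 5, 7, 6] needs 3 colors (χ ≥ 3).
The coloring below uses 3 colors, so χ(G) = 3.
A valid 3-coloring: color 1: [6, 8, 9]; color 2: [7, 10, 13]; color 3: [5].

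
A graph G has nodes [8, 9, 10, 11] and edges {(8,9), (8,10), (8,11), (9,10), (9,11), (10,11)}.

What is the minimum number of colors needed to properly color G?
χ(G) = 4

Clique number ω(G) = 4 (lower bound: χ ≥ ω).
The clique on [8, 9, 10, 11] has size 4, forcing χ ≥ 4, and the coloring below uses 4 colors, so χ(G) = 4.
A valid 4-coloring: color 1: [9]; color 2: [10]; color 3: [11]; color 4: [8].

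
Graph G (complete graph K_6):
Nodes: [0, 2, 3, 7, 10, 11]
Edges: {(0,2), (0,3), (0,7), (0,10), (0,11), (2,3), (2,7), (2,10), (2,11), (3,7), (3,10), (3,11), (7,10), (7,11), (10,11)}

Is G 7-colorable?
A valid 7-coloring: color 1: [0]; color 2: [10]; color 3: [2]; color 4: [7]; color 5: [3]; color 6: [11].
(χ(G) = 6 ≤ 7.)

Yes, G is 7-colorable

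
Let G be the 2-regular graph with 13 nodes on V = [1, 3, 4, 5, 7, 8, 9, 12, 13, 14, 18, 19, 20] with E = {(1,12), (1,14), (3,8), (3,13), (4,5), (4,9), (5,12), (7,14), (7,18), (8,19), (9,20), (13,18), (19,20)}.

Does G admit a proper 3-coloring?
Yes, G is 3-colorable

A valid 3-coloring: color 1: [3, 5, 9, 14, 18, 19]; color 2: [1, 4, 7, 8, 13, 20]; color 3: [12].
(χ(G) = 3 ≤ 3.)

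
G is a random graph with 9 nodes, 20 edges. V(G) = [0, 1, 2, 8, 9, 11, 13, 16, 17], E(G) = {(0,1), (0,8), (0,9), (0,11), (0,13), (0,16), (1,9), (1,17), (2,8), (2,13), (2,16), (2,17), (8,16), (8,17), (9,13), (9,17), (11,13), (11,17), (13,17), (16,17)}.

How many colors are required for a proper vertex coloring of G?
Clique number ω(G) = 4 (lower bound: χ ≥ ω).
The clique on [2, 8, 16, 17] has size 4, forcing χ ≥ 4, and the coloring below uses 4 colors, so χ(G) = 4.
A valid 4-coloring: color 1: [0, 17]; color 2: [1, 8, 13]; color 3: [2, 9, 11]; color 4: [16].

χ(G) = 4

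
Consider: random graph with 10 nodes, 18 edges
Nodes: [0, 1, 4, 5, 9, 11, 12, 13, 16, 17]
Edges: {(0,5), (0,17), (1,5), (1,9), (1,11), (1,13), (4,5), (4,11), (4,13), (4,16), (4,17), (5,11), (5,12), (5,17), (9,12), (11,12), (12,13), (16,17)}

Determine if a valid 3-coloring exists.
Yes, G is 3-colorable

A valid 3-coloring: color 1: [5, 9, 13, 16]; color 2: [0, 1, 4, 12]; color 3: [11, 17].
(χ(G) = 3 ≤ 3.)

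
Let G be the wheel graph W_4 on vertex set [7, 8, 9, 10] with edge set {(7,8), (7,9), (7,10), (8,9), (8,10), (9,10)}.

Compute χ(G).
χ(G) = 4

Clique number ω(G) = 4 (lower bound: χ ≥ ω).
The clique on [7, 8, 9, 10] has size 4, forcing χ ≥ 4, and the coloring below uses 4 colors, so χ(G) = 4.
A valid 4-coloring: color 1: [9]; color 2: [8]; color 3: [7]; color 4: [10].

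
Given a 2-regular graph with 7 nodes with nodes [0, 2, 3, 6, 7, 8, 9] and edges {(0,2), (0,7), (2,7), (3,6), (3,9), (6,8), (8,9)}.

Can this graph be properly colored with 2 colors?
The clique on vertices [0, 2, 7] has size 3 > 2, so it alone needs 3 colors.

No, G is not 2-colorable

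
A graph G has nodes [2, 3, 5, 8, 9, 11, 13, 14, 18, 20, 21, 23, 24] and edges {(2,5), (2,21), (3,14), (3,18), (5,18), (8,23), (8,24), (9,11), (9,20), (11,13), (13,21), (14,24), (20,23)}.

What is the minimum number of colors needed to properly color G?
χ(G) = 3

Clique number ω(G) = 2 (lower bound: χ ≥ ω).
Odd cycle [20, 9, 11, 13, 21, 2, 5, 18, 3, 14, 24, 8, 23] needs 3 colors (χ ≥ 3).
The coloring below uses 3 colors, so χ(G) = 3.
A valid 3-coloring: color 1: [3, 5, 8, 11, 20, 21]; color 2: [2, 9, 13, 14, 18, 23]; color 3: [24].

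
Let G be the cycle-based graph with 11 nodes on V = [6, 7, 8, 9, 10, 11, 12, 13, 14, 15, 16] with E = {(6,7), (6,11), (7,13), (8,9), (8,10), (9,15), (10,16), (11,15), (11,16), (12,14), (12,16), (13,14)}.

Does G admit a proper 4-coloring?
Yes, G is 4-colorable

A valid 4-coloring: color 1: [6, 8, 14, 15, 16]; color 2: [7, 9, 10, 11, 12]; color 3: [13].
(χ(G) = 3 ≤ 4.)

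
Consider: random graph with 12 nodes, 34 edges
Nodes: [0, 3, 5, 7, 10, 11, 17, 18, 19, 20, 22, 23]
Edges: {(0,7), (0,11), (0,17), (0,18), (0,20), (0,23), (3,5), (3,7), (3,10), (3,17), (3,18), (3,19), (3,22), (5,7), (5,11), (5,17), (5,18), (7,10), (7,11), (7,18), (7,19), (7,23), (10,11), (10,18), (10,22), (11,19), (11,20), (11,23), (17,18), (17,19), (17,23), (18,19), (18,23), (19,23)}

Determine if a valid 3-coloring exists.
No, G is not 3-colorable

The clique on vertices [0, 17, 18, 23] has size 4 > 3, so it alone needs 4 colors.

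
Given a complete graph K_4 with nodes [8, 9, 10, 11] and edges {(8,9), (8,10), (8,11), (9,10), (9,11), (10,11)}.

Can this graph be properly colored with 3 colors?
The clique on vertices [8, 9, 10, 11] has size 4 > 3, so it alone needs 4 colors.

No, G is not 3-colorable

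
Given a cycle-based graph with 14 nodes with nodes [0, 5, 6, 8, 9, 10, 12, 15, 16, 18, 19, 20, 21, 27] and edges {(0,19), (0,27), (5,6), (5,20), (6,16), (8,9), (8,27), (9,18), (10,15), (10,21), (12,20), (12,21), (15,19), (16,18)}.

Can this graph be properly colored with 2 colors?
A valid 2-coloring: color 1: [5, 9, 10, 12, 16, 19, 27]; color 2: [0, 6, 8, 15, 18, 20, 21].
(χ(G) = 2 ≤ 2.)

Yes, G is 2-colorable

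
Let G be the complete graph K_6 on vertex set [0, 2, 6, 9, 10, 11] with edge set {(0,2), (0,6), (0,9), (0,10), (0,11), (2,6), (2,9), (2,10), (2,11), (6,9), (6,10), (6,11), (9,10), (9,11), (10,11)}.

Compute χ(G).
χ(G) = 6

Clique number ω(G) = 6 (lower bound: χ ≥ ω).
The clique on [0, 2, 6, 9, 10, 11] has size 6, forcing χ ≥ 6, and the coloring below uses 6 colors, so χ(G) = 6.
A valid 6-coloring: color 1: [0]; color 2: [9]; color 3: [6]; color 4: [10]; color 5: [11]; color 6: [2].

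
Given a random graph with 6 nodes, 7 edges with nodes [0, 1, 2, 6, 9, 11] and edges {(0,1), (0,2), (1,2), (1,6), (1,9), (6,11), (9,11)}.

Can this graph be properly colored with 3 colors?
Yes, G is 3-colorable

A valid 3-coloring: color 1: [1, 11]; color 2: [2, 6, 9]; color 3: [0].
(χ(G) = 3 ≤ 3.)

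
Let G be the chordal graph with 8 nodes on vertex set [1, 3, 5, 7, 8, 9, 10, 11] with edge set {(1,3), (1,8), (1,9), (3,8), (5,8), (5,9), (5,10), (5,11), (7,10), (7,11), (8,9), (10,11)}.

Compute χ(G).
Clique number ω(G) = 3 (lower bound: χ ≥ ω).
The clique on [1, 8, 9] has size 3, forcing χ ≥ 3, and the coloring below uses 3 colors, so χ(G) = 3.
A valid 3-coloring: color 1: [1, 5, 7]; color 2: [8, 10]; color 3: [3, 9, 11].

χ(G) = 3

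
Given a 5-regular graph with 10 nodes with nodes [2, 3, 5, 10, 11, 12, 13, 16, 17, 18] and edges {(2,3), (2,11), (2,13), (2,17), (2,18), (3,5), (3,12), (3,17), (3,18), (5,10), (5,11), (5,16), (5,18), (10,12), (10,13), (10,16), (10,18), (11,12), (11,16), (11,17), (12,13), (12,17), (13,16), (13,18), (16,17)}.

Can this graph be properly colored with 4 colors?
A valid 4-coloring: color 1: [2, 5, 12]; color 2: [16, 18]; color 3: [3, 10, 11]; color 4: [13, 17].
(χ(G) = 4 ≤ 4.)

Yes, G is 4-colorable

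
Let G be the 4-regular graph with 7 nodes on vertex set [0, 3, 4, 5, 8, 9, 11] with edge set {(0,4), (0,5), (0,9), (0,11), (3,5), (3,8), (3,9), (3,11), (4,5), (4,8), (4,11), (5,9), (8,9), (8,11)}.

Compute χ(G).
Clique number ω(G) = 3 (lower bound: χ ≥ ω).
Suppose a proper 3-coloring c exists. The clique [0, 4, 5] takes 3 distinct colors; by symmetry let c(0) = 1, c(4) = 2, c(5) = 3.
- Vertex 9: neighbors [0, 5] already have colors [1, 3] ⇒ c(9) = 2.
- Vertex 3: neighbors [9, 5] already have colors [2, 3] ⇒ c(3) = 1.
- Vertex 8: neighbors [3, 4] already have colors [1, 2] ⇒ c(8) = 3.
- Vertex 11: neighbors [0, 4, 8] already have colors [1, 2, 3] — all 3 colors blocked. Contradiction.
The forced assignments end in a contradiction, so G has no proper 3-coloring (χ ≥ 4).
The coloring below uses 4 colors, so χ(G) = 4.
A valid 4-coloring: color 1: [0, 8]; color 2: [5, 11]; color 3: [3, 4]; color 4: [9].

χ(G) = 4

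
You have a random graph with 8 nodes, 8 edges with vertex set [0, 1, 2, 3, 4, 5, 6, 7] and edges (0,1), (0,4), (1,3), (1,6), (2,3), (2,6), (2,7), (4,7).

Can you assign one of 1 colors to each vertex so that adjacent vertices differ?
Edge (0,1) forces its endpoints to differ, so 1 color is not enough.

No, G is not 1-colorable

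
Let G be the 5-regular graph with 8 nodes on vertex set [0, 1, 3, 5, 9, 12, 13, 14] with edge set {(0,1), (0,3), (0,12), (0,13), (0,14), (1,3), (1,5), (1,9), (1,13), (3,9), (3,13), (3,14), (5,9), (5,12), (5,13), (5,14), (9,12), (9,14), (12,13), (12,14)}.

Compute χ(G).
Clique number ω(G) = 4 (lower bound: χ ≥ ω).
The clique on [0, 1, 3, 13] has size 4, forcing χ ≥ 4, and the coloring below uses 4 colors, so χ(G) = 4.
A valid 4-coloring: color 1: [9, 13]; color 2: [1, 14]; color 3: [0, 5]; color 4: [3, 12].

χ(G) = 4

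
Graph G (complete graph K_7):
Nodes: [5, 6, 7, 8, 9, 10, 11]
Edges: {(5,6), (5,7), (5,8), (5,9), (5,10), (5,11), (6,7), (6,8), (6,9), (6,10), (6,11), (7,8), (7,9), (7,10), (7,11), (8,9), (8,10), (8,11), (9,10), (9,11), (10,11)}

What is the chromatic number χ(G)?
χ(G) = 7

Clique number ω(G) = 7 (lower bound: χ ≥ ω).
The clique on [5, 6, 7, 8, 9, 10, 11] has size 7, forcing χ ≥ 7, and the coloring below uses 7 colors, so χ(G) = 7.
A valid 7-coloring: color 1: [7]; color 2: [11]; color 3: [10]; color 4: [9]; color 5: [6]; color 6: [8]; color 7: [5].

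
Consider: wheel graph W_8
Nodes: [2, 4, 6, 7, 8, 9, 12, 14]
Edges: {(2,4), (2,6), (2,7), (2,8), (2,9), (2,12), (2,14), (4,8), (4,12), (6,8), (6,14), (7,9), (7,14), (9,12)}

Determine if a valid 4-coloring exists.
A valid 4-coloring: color 1: [2]; color 2: [6, 7, 12]; color 3: [4, 9, 14]; color 4: [8].
(χ(G) = 4 ≤ 4.)

Yes, G is 4-colorable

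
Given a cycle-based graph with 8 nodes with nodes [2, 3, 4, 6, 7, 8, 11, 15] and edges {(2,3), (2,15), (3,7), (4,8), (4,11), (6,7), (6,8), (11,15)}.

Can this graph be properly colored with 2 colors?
A valid 2-coloring: color 1: [3, 4, 6, 15]; color 2: [2, 7, 8, 11].
(χ(G) = 2 ≤ 2.)

Yes, G is 2-colorable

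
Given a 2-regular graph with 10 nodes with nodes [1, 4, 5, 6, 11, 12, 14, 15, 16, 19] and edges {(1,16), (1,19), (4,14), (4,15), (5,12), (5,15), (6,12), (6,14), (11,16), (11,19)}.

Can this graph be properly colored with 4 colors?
Yes, G is 4-colorable

A valid 4-coloring: color 1: [12, 14, 15, 16, 19]; color 2: [1, 4, 5, 6, 11].
(χ(G) = 2 ≤ 4.)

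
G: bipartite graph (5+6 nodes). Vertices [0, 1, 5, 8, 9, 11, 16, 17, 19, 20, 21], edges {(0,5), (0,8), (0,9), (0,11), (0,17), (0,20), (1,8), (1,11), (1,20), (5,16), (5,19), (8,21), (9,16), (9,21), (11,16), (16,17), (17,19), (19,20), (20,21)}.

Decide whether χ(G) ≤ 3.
A valid 3-coloring: color 1: [0, 1, 16, 19, 21]; color 2: [5, 8, 9, 11, 17, 20].
(χ(G) = 2 ≤ 3.)

Yes, G is 3-colorable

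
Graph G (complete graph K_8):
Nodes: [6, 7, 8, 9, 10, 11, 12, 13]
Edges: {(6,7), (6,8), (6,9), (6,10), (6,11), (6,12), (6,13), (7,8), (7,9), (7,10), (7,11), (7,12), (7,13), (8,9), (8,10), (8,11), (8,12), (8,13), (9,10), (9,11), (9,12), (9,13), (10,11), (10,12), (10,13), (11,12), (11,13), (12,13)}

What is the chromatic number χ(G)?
Clique number ω(G) = 8 (lower bound: χ ≥ ω).
The clique on [6, 7, 8, 9, 10, 11, 12, 13] has size 8, forcing χ ≥ 8, and the coloring below uses 8 colors, so χ(G) = 8.
A valid 8-coloring: color 1: [7]; color 2: [9]; color 3: [6]; color 4: [12]; color 5: [11]; color 6: [13]; color 7: [8]; color 8: [10].

χ(G) = 8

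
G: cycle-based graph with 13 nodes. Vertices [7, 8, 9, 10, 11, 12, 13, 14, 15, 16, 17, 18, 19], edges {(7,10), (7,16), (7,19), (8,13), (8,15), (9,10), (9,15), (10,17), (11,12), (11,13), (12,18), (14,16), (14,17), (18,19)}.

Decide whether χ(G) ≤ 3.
Yes, G is 3-colorable

A valid 3-coloring: color 1: [7, 8, 9, 11, 14, 18]; color 2: [10, 12, 13, 15, 16, 19]; color 3: [17].
(χ(G) = 3 ≤ 3.)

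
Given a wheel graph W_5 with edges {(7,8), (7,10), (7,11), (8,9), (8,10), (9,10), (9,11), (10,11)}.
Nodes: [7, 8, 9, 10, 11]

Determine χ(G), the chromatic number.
Clique number ω(G) = 3 (lower bound: χ ≥ ω).
The clique on [8, 9, 10] has size 3, forcing χ ≥ 3, and the coloring below uses 3 colors, so χ(G) = 3.
A valid 3-coloring: color 1: [10]; color 2: [7, 9]; color 3: [8, 11].

χ(G) = 3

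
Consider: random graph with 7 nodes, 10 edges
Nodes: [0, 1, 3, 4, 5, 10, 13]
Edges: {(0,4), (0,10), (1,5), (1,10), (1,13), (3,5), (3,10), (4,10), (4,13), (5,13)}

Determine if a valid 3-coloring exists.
Yes, G is 3-colorable

A valid 3-coloring: color 1: [10, 13]; color 2: [0, 1, 3]; color 3: [4, 5].
(χ(G) = 3 ≤ 3.)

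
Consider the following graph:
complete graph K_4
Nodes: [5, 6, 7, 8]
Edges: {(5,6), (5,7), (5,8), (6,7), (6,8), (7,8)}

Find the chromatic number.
χ(G) = 4

Clique number ω(G) = 4 (lower bound: χ ≥ ω).
The clique on [5, 6, 7, 8] has size 4, forcing χ ≥ 4, and the coloring below uses 4 colors, so χ(G) = 4.
A valid 4-coloring: color 1: [8]; color 2: [7]; color 3: [5]; color 4: [6].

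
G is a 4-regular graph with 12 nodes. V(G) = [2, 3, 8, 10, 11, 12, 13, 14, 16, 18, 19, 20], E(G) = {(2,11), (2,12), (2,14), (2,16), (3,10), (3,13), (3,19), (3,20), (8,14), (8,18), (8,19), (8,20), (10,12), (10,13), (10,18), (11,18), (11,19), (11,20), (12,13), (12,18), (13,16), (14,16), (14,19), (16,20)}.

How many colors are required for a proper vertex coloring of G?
χ(G) = 3

Clique number ω(G) = 3 (lower bound: χ ≥ ω).
The clique on [2, 14, 16] has size 3, forcing χ ≥ 3, and the coloring below uses 3 colors, so χ(G) = 3.
A valid 3-coloring: color 1: [2, 13, 18, 19, 20]; color 2: [8, 10, 11, 16]; color 3: [3, 12, 14].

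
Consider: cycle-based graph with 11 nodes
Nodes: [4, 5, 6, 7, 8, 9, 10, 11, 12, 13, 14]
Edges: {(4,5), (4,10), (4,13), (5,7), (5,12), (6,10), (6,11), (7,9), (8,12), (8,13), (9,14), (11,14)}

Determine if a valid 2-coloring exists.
No, G is not 2-colorable

Odd cycle [12, 8, 13, 4, 5] needs 3 colors (χ ≥ 3).
Hence χ(G) ≥ 3 > 2, so no proper 2-coloring exists.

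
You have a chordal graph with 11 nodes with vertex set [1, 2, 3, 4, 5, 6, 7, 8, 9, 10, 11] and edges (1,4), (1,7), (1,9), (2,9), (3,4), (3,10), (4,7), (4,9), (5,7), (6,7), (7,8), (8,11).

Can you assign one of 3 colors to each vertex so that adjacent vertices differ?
Yes, G is 3-colorable

A valid 3-coloring: color 1: [3, 7, 9, 11]; color 2: [2, 4, 5, 6, 8, 10]; color 3: [1].
(χ(G) = 3 ≤ 3.)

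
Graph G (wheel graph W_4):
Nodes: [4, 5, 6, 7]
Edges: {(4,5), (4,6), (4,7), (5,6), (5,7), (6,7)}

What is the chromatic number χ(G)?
χ(G) = 4

Clique number ω(G) = 4 (lower bound: χ ≥ ω).
The clique on [4, 5, 6, 7] has size 4, forcing χ ≥ 4, and the coloring below uses 4 colors, so χ(G) = 4.
A valid 4-coloring: color 1: [7]; color 2: [4]; color 3: [6]; color 4: [5].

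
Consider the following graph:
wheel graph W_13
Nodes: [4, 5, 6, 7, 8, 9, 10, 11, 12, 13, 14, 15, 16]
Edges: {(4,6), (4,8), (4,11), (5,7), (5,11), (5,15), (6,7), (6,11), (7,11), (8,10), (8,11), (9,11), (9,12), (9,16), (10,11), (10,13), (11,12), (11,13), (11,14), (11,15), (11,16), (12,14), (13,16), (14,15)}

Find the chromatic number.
Clique number ω(G) = 3 (lower bound: χ ≥ ω).
The clique on [4, 8, 11] has size 3, forcing χ ≥ 3, and the coloring below uses 3 colors, so χ(G) = 3.
A valid 3-coloring: color 1: [11]; color 2: [4, 7, 10, 12, 15, 16]; color 3: [5, 6, 8, 9, 13, 14].

χ(G) = 3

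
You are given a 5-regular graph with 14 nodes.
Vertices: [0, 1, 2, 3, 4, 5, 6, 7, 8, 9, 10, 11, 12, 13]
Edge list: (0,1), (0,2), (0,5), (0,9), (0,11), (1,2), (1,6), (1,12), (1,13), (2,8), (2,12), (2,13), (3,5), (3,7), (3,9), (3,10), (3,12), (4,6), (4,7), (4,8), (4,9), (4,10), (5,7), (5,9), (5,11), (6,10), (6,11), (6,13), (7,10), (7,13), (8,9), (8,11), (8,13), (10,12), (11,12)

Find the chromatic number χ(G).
Clique number ω(G) = 3 (lower bound: χ ≥ ω).
Suppose a proper 3-coloring c exists. The clique [0, 1, 2] takes 3 distinct colors; by symmetry let c(0) = 1, c(1) = 2, c(2) = 3.
- Vertex 12: neighbors [1, 2] already have colors [2, 3] ⇒ c(12) = 1.
- Vertex 13: neighbors [1, 2] already have colors [2, 3] ⇒ c(13) = 1.
- Vertex 6: neighbors [13, 1] already have colors [1, 2] ⇒ c(6) = 3.
- Vertex 8: neighbors [13, 2] already have colors [1, 3] ⇒ c(8) = 2.
- Vertex 11: neighbors [0, 8, 6] already have colors [1, 2, 3] — all 3 colors blocked. Contradiction.
The forced assignments end in a contradiction, so G has no proper 3-coloring (χ ≥ 4).
The coloring below uses 4 colors, so χ(G) = 4.
A valid 4-coloring: color 1: [1, 9, 10, 11]; color 2: [0, 6, 7, 8, 12]; color 3: [2, 4, 5]; color 4: [3, 13].

χ(G) = 4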